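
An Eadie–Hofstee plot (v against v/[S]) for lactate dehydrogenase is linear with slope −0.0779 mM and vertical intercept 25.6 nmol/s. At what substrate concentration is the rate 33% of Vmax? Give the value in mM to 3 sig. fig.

The Eadie–Hofstee slope gives Km = 0.0779 mM (slope = −Km).
v/Vmax = [S]/(Km+[S]) = 0.33 ⇒ [S] = Km·0.33/(1−0.33) = 0.0779 × 0.4925 = 0.0384 mM.

0.0384 mM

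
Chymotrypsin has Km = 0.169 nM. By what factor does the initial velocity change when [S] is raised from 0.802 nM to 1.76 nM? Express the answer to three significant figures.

1.10

Since Vmax cancels, v₂/v₁ = [S]₂(Km+[S]₁) / [S]₁(Km+[S]₂).
= 1.76×(0.169+0.802) / (0.802×(0.169+1.76)) = 1.709/1.547 = 1.10.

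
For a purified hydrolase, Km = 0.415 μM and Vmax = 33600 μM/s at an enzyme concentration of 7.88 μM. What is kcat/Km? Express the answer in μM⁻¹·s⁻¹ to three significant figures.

kcat = Vmax/[E]total = 33600/7.88 = 4260 s⁻¹.
kcat/Km = 4260/0.415 = 10300 μM⁻¹·s⁻¹.

10300 μM⁻¹·s⁻¹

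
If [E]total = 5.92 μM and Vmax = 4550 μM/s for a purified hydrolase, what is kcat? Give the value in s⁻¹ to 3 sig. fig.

kcat = Vmax/[E]total = 4550 μM/s / 5.92 μM = 769 s⁻¹.

769 s⁻¹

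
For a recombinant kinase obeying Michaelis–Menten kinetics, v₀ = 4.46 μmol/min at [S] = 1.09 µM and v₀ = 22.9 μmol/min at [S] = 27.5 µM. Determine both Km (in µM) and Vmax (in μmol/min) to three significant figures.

In reciprocal form, 1/v = (Km/Vmax)·(1/[S]) + 1/Vmax. The two points give (1/[S], 1/v) = (0.9174, 0.2242) and (0.03636, 0.04367).
Slope = (0.2242 − 0.04367)/(0.9174 − 0.03636) = 0.2049; intercept = 0.2242 − 0.2049×0.9174 = 0.03622.
Vmax = 1/intercept = 27.6 μmol/min; Km = slope × Vmax = 0.2049 × 27.6 = 5.66 µM.

Km = 5.66 µM; Vmax = 27.6 μmol/min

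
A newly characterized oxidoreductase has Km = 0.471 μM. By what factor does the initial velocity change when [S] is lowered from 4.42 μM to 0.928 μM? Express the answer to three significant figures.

0.734

The fractional saturations are [S]/(Km+[S]) = 4.42/4.891 = 0.9037 and 0.928/1.399 = 0.6633.
v₂/v₁ is just their ratio: 0.6633/0.9037 = 0.734.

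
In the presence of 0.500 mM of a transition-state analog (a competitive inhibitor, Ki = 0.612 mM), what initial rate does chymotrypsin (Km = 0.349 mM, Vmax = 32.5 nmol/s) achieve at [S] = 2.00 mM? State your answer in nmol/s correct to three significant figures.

α = 1 + [I]/Ki = 1 + 0.500/0.612 = 1.817.
For a competitive inhibitor, Vmax is unchanged and the apparent Km becomes α·Km: Km,app = 0.634 mM, Vmax,app = 32.5 nmol/s.
v = Vmax,app·[S]/(Km,app + [S]) = 32.5 × 2.00/(0.634 + 2.00) = 24.7 nmol/s.

24.7 nmol/s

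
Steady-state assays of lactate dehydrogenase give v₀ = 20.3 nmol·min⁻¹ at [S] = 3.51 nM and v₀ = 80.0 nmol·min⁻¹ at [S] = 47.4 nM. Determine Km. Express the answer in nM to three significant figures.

In reciprocal form, 1/v = (Km/Vmax)·(1/[S]) + 1/Vmax. The two points give (1/[S], 1/v) = (0.2849, 0.04926) and (0.02110, 0.01250).
Slope = (0.04926 − 0.01250)/(0.2849 − 0.02110) = 0.1394; intercept = 0.04926 − 0.1394×0.2849 = 0.009560.
Vmax = 1/intercept = 105 nmol·min⁻¹; Km = slope × Vmax = 0.1394 × 105 = 14.6 nM.

14.6 nM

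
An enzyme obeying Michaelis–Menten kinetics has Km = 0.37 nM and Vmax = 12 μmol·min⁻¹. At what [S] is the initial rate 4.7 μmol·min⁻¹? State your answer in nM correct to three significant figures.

The required fractional saturation is v/Vmax = 4.7/12 = 0.3917.
Then [S]/(Km+[S]) = 0.3917 ⇒ [S] = 0.37 × 0.3917/(1 − 0.3917) = 0.238 nM.

0.238 nM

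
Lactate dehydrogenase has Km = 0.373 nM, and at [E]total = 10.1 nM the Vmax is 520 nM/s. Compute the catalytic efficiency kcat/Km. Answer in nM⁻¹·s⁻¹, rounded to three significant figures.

kcat = Vmax/[E]total = 520/10.1 = 51.5 s⁻¹.
kcat/Km = 51.5/0.373 = 138 nM⁻¹·s⁻¹.

138 nM⁻¹·s⁻¹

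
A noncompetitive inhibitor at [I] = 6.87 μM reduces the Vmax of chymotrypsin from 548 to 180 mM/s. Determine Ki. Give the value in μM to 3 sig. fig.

Noncompetitive: Vmax,app = Vmax/α with α = 1 + [I]/Ki.
α = Vmax/Vmax,app = 548/180 = 3.044.
Since α = 1 + [I]/Ki, [I]/Ki = 3.044 − 1 = 2.044 and Ki = 6.87/2.044 = 3.36 μM.

3.36 μM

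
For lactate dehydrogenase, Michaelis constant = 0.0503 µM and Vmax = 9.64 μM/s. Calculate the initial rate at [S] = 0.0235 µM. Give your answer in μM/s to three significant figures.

v = Vmax·[S]/(Km + [S]) = 9.64 × 0.0235 / (0.0503 + 0.0235)
  = 0.2265 / 0.07380 = 3.07 μM/s.

3.07 μM/s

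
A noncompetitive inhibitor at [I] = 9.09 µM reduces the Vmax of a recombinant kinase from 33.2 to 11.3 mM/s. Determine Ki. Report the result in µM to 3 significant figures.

Noncompetitive: Vmax,app = Vmax/α with α = 1 + [I]/Ki.
α = Vmax/Vmax,app = 33.2/11.3 = 2.938.
Since α = 1 + [I]/Ki, [I]/Ki = 2.938 − 1 = 1.938 and Ki = 9.09/1.938 = 4.69 µM.

4.69 µM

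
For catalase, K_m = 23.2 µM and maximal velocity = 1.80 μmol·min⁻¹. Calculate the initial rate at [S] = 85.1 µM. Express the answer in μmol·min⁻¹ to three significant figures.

1.41 μmol·min⁻¹

[S]/(Km+[S]) = 85.1/108.3 = 0.7858, the fractional saturation.
v = 0.7858 × Vmax = 0.7858 × 1.80 = 1.41 μmol·min⁻¹.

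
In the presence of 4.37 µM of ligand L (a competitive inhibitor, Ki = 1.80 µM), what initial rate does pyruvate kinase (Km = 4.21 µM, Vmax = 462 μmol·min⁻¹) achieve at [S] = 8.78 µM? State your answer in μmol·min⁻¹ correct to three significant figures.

α = 1 + [I]/Ki = 1 + 4.37/1.80 = 3.428.
For a competitive inhibitor, Vmax is unchanged and the apparent Km becomes α·Km: Km,app = 14.4 µM, Vmax,app = 462 μmol·min⁻¹.
v = Vmax,app·[S]/(Km,app + [S]) = 462 × 8.78/(14.4 + 8.78) = 175 μmol·min⁻¹.

175 μmol·min⁻¹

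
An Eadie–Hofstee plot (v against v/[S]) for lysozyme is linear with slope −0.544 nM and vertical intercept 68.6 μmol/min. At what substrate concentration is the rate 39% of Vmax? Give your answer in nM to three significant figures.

0.348 nM

The Eadie–Hofstee slope gives Km = 0.544 nM (slope = −Km).
v/Vmax = [S]/(Km+[S]) = 0.39 ⇒ [S] = Km·0.39/(1−0.39) = 0.544 × 0.6393 = 0.348 nM.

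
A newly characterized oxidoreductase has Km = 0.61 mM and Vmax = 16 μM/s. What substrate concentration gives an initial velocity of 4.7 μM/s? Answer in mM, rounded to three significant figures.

Rearranging v = Vmax[S]/(Km+[S]) gives [S] = Km·v/(Vmax − v).
[S] = 0.61 × 4.7 / (16 − 4.7) = 2.867/11.30 = 0.254 mM.

0.254 mM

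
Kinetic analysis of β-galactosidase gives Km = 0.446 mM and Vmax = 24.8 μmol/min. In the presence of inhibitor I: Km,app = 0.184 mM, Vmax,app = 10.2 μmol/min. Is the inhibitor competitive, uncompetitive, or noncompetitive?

Both Km and Vmax decrease by the same factor (~2.42-fold) — characteristic of uncompetitive inhibition.

uncompetitive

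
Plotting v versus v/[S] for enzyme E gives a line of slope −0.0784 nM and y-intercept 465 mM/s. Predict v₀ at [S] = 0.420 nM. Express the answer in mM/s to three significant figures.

392 mM/s

In the Eadie–Hofstee form v = Vmax − Km·(v/[S]), the slope is −Km and the intercept is Vmax, so Km = 0.0784 nM and Vmax = 465 mM/s.
v = 465 × 0.420/(0.0784 + 0.420) = 392 mM/s.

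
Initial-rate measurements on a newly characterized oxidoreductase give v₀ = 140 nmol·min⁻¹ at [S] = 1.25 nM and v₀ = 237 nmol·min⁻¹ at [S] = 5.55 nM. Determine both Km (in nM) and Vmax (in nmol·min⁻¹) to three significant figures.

Km = 1.40 nM; Vmax = 297 nmol·min⁻¹

In reciprocal form, 1/v = (Km/Vmax)·(1/[S]) + 1/Vmax. The two points give (1/[S], 1/v) = (0.8000, 0.007143) and (0.1802, 0.004219).
Slope = (0.007143 − 0.004219)/(0.8000 − 0.1802) = 0.004717; intercept = 0.007143 − 0.004717×0.8000 = 0.003370.
Vmax = 1/intercept = 297 nmol·min⁻¹; Km = slope × Vmax = 0.004717 × 297 = 1.40 nM.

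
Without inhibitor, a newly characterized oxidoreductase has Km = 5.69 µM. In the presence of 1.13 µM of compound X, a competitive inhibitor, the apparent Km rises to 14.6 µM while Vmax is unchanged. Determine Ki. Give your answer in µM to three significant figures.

Competitive: Km,app = α·Km with α = 1 + [I]/Ki.
α = Km,app/Km = 14.6/5.69 = 2.566.
Ki = [I]/(α − 1) = 1.13/1.566 = 0.722 µM.

0.722 µM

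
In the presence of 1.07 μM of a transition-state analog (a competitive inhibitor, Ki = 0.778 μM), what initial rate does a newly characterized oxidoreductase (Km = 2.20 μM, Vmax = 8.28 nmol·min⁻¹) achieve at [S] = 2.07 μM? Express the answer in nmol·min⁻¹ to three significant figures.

2.35 nmol·min⁻¹

α = 1 + [I]/Ki = 1 + 1.07/0.778 = 2.375.
For a competitive inhibitor, Vmax is unchanged and the apparent Km becomes α·Km: Km,app = 5.23 μM, Vmax,app = 8.28 nmol·min⁻¹.
v = Vmax,app·[S]/(Km,app + [S]) = 8.28 × 2.07/(5.23 + 2.07) = 2.35 nmol·min⁻¹.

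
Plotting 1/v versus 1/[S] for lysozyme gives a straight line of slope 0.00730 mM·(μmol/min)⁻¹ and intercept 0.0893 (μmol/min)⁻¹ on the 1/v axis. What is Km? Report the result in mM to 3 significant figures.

0.0817 mM

y-intercept = 1/Vmax ⇒ Vmax = 11.2 μmol/min; slope = Km/Vmax ⇒ Km = slope × Vmax.
Km = 0.00730 × 11.2 = 0.0817 mM.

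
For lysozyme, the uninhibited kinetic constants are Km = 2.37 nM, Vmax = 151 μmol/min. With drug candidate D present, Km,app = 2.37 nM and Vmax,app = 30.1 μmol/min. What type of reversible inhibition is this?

Vmax decreases (151 → 30.1 μmol/min) while Km is unchanged — pure noncompetitive inhibition.

noncompetitive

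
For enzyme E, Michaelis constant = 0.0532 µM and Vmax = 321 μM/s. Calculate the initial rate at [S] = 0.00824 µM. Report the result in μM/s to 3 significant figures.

43.1 μM/s

v = Vmax·[S]/(Km + [S]) = 321 × 0.00824 / (0.0532 + 0.00824)
  = 2.645 / 0.06144 = 43.1 μM/s.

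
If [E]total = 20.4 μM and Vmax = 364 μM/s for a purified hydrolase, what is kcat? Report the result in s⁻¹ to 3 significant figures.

kcat = Vmax/[E]total = 364 μM/s / 20.4 μM = 17.8 s⁻¹.

17.8 s⁻¹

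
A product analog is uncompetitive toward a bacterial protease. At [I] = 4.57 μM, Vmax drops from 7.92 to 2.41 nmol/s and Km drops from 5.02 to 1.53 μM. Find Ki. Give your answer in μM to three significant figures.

2.00 μM

Uncompetitive: Vmax,app = Vmax/α (and Km,app = Km/α) with α = 1 + [I]/Ki.
α = Vmax/Vmax,app = 7.92/2.41 = 3.286.
Ki = [I]/(α − 1) = 4.57/2.286 = 2.00 μM.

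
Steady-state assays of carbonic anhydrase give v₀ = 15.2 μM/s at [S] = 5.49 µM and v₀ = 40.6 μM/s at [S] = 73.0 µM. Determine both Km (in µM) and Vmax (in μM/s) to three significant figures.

Km = 11.5 µM; Vmax = 47.0 μM/s

From v = Vmax[S]/(Km+[S]), each point gives Vmax = v(Km+[S])/[S].
Equating: 15.2(Km+5.49)/5.49 = 40.6(Km+73.0)/73.0.
2.769·Km + 15.2 = 0.5562·Km + 40.6, so (2.769 − 0.5562)·Km = 40.6 − 15.2.
Km = 25.40/2.213 = 11.5 µM; then Vmax = 15.2(11.5+5.49)/5.49 = 47.0 μM/s.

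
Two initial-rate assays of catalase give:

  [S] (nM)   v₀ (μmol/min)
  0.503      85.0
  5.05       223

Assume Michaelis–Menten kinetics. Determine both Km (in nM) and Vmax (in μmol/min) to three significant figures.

From v = Vmax[S]/(Km+[S]), each point gives Vmax = v(Km+[S])/[S].
Equating: 85.0(Km+0.503)/0.503 = 223(Km+5.05)/5.05.
169.0·Km + 85.0 = 44.16·Km + 223, so (169.0 − 44.16)·Km = 223 − 85.0.
Km = 138.0/124.8 = 1.11 nM; then Vmax = 85.0(1.11+0.503)/0.503 = 272 μmol/min.

Km = 1.11 nM; Vmax = 272 μmol/min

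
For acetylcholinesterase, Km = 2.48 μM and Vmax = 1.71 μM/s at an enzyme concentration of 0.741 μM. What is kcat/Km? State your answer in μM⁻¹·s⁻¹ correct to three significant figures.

kcat = Vmax/[E]total = 1.71/0.741 = 2.31 s⁻¹.
kcat/Km = 2.31/2.48 = 0.931 μM⁻¹·s⁻¹.

0.931 μM⁻¹·s⁻¹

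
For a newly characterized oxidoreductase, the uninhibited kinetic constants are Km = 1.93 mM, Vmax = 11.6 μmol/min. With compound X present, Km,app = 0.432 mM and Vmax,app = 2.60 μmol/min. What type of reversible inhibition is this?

uncompetitive

Both Km and Vmax decrease by the same factor (~4.47-fold) — characteristic of uncompetitive inhibition.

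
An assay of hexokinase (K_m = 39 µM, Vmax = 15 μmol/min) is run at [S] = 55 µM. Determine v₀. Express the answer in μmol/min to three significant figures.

8.78 μmol/min

[S]/(Km+[S]) = 55/94.00 = 0.5851, the fractional saturation.
v = 0.5851 × Vmax = 0.5851 × 15 = 8.78 μmol/min.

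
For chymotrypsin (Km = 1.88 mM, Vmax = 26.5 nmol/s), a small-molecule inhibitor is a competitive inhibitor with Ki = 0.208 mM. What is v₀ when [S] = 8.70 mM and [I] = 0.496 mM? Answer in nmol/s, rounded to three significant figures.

15.3 nmol/s

α = 1 + [I]/Ki = 1 + 0.496/0.208 = 3.385.
For a competitive inhibitor, Vmax is unchanged and the apparent Km becomes α·Km: Km,app = 6.36 mM, Vmax,app = 26.5 nmol/s.
v = Vmax,app·[S]/(Km,app + [S]) = 26.5 × 8.70/(6.36 + 8.70) = 15.3 nmol/s.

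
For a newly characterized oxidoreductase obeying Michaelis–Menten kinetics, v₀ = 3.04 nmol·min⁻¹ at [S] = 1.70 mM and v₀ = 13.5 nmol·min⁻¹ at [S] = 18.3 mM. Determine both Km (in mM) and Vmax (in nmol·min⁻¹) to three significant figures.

Km = 9.96 mM; Vmax = 20.8 nmol·min⁻¹

From v = Vmax[S]/(Km+[S]), each point gives Vmax = v(Km+[S])/[S].
Equating: 3.04(Km+1.70)/1.70 = 13.5(Km+18.3)/18.3.
1.788·Km + 3.04 = 0.7377·Km + 13.5, so (1.788 − 0.7377)·Km = 13.5 − 3.04.
Km = 10.46/1.051 = 9.96 mM; then Vmax = 3.04(9.96+1.70)/1.70 = 20.8 nmol·min⁻¹.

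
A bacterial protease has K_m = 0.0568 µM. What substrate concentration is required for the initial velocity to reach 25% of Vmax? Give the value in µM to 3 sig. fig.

v/Vmax = [S]/(Km+[S]) = 0.25, so [S] = Km·0.25/(1 − 0.25) = 0.0568 × 0.3333.
[S] = 0.0189 µM.

0.0189 µM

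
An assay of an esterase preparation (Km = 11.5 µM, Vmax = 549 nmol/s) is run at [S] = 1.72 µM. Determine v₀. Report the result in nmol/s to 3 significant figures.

v = Vmax·[S]/(Km + [S]) = 549 × 1.72 / (11.5 + 1.72)
  = 944.3 / 13.22 = 71.4 nmol/s.

71.4 nmol/s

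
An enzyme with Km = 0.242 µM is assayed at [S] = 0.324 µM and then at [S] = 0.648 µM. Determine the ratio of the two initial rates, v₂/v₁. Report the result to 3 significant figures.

The fractional saturations are [S]/(Km+[S]) = 0.324/0.5660 = 0.5724 and 0.648/0.8900 = 0.7281.
v₂/v₁ is just their ratio: 0.7281/0.5724 = 1.27.

1.27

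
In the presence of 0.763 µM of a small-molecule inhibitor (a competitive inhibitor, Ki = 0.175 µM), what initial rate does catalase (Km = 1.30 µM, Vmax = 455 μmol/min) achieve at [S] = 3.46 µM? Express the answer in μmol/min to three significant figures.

151 μmol/min

α = 1 + [I]/Ki = 1 + 0.763/0.175 = 5.360.
For a competitive inhibitor, Vmax is unchanged and the apparent Km becomes α·Km: Km,app = 6.97 µM, Vmax,app = 455 μmol/min.
v = Vmax,app·[S]/(Km,app + [S]) = 455 × 3.46/(6.97 + 3.46) = 151 μmol/min.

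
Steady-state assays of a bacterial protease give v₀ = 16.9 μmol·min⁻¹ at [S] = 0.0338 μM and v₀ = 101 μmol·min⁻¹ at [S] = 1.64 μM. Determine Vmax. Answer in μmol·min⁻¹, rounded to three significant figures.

From v = Vmax[S]/(Km+[S]), each point gives Vmax = v(Km+[S])/[S].
Equating: 16.9(Km+0.0338)/0.0338 = 101(Km+1.64)/1.64.
500.0·Km + 16.9 = 61.59·Km + 101, so (500.0 − 61.59)·Km = 101 − 16.9.
Km = 84.10/438.4 = 0.192 μM; then Vmax = 16.9(0.192+0.0338)/0.0338 = 113 μmol·min⁻¹.

113 μmol·min⁻¹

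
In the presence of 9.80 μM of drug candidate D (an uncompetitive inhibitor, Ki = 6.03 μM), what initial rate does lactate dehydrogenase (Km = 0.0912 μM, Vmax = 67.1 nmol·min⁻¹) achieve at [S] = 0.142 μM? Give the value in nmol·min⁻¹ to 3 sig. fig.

20.5 nmol·min⁻¹

α = 1 + [I]/Ki = 1 + 9.80/6.03 = 2.625.
For an uncompetitive inhibitor, both parameters are divided by α, giving Vmax/α and Km/α: Km,app = 0.0347 μM, Vmax,app = 25.6 nmol·min⁻¹.
v = Vmax,app·[S]/(Km,app + [S]) = 25.6 × 0.142/(0.0347 + 0.142) = 20.5 nmol·min⁻¹.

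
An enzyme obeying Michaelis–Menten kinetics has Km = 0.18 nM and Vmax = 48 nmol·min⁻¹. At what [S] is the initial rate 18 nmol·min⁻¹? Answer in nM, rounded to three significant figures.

The required fractional saturation is v/Vmax = 18/48 = 0.3750.
Then [S]/(Km+[S]) = 0.3750 ⇒ [S] = 0.18 × 0.3750/(1 − 0.3750) = 0.108 nM.

0.108 nM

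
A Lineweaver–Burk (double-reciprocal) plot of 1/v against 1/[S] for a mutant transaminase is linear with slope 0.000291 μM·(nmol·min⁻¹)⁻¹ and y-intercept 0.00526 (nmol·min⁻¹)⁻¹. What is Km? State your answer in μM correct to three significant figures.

0.0553 μM

y-intercept = 1/Vmax ⇒ Vmax = 190 nmol·min⁻¹; slope = Km/Vmax ⇒ Km = slope × Vmax.
Km = 0.000291 × 190 = 0.0553 μM.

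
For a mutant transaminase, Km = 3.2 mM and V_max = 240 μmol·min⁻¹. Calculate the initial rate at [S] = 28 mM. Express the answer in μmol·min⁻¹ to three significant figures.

215 μmol·min⁻¹

[S]/(Km+[S]) = 28/31.20 = 0.8974, the fractional saturation.
v = 0.8974 × Vmax = 0.8974 × 240 = 215 μmol·min⁻¹.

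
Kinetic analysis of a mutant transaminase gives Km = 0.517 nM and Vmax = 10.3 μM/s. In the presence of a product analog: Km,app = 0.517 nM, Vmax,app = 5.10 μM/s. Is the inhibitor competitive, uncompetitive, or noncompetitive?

noncompetitive

Vmax decreases (10.3 → 5.10 μM/s) while Km is unchanged — pure noncompetitive inhibition.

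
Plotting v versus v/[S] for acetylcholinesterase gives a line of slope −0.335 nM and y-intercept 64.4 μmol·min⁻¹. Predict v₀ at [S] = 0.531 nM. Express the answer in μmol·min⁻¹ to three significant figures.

In the Eadie–Hofstee form v = Vmax − Km·(v/[S]), the slope is −Km and the intercept is Vmax, so Km = 0.335 nM and Vmax = 64.4 μmol·min⁻¹.
v = 64.4 × 0.531/(0.335 + 0.531) = 39.5 μmol·min⁻¹.

39.5 μmol·min⁻¹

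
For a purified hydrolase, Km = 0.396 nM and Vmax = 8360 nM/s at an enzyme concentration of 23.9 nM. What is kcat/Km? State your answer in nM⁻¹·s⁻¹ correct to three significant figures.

883 nM⁻¹·s⁻¹

kcat = Vmax/[E]total = 8360/23.9 = 350 s⁻¹.
kcat/Km = 350/0.396 = 883 nM⁻¹·s⁻¹.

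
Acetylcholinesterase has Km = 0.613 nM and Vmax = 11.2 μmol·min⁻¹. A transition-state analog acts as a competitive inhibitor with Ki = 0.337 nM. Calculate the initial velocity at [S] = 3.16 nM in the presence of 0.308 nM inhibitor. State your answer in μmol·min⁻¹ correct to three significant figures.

8.17 μmol·min⁻¹

With α = 1 + [I]/Ki = 1 + 0.308/0.337 = 1.914, the competitive rate law is v = Vmax[S] / (αKm + [S]).
v = 11.2×3.16 / (1.914×0.613 + 3.16) = 35.39/4.333 = 8.17 μmol·min⁻¹.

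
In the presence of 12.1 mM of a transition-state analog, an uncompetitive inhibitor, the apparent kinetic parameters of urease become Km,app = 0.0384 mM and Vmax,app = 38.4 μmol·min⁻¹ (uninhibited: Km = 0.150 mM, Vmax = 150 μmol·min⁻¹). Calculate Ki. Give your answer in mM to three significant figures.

Uncompetitive: Vmax,app = Vmax/α (and Km,app = Km/α) with α = 1 + [I]/Ki.
α = Vmax/Vmax,app = 150/38.4 = 3.906.
Ki = [I]/(α − 1) = 12.1/2.906 = 4.16 mM.

4.16 mM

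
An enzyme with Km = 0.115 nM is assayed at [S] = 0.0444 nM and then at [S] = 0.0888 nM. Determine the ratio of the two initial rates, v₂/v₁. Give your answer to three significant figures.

1.56

Since Vmax cancels, v₂/v₁ = [S]₂(Km+[S]₁) / [S]₁(Km+[S]₂).
= 0.0888×(0.115+0.0444) / (0.0444×(0.115+0.0888)) = 0.01415/0.009049 = 1.56.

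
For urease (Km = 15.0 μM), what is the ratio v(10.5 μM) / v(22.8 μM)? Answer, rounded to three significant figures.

0.683

Since Vmax cancels, v₂/v₁ = [S]₂(Km+[S]₁) / [S]₁(Km+[S]₂).
= 10.5×(15.0+22.8) / (22.8×(15.0+10.5)) = 396.9/581.4 = 0.683.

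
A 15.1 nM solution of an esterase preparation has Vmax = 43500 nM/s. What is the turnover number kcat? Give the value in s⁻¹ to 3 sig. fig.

kcat = Vmax/[E]total = 43500 nM/s / 15.1 nM = 2880 s⁻¹.

2880 s⁻¹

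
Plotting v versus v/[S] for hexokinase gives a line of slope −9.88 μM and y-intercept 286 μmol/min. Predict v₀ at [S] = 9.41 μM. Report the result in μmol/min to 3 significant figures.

In the Eadie–Hofstee form v = Vmax − Km·(v/[S]), the slope is −Km and the intercept is Vmax, so Km = 9.88 μM and Vmax = 286 μmol/min.
v = 286 × 9.41/(9.88 + 9.41) = 140 μmol/min.

140 μmol/min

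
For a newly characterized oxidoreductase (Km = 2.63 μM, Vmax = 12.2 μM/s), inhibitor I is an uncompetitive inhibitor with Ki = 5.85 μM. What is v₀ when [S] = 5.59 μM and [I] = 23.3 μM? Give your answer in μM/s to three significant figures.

2.24 μM/s

With α = 1 + [I]/Ki = 1 + 23.3/5.85 = 4.983, the uncompetitive rate law is v = (Vmax/α)·[S] / (Km/α + [S]).
v = (12.2/4.983)×5.59 / (2.63/4.983 + 5.59) = 13.69/6.118 = 2.24 μM/s.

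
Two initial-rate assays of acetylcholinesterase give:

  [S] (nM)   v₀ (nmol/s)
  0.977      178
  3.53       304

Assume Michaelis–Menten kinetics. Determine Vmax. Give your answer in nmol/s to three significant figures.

From v = Vmax[S]/(Km+[S]), each point gives Vmax = v(Km+[S])/[S].
Equating: 178(Km+0.977)/0.977 = 304(Km+3.53)/3.53.
182.2·Km + 178 = 86.12·Km + 304, so (182.2 − 86.12)·Km = 304 − 178.
Km = 126.0/96.07 = 1.31 nM; then Vmax = 178(1.31+0.977)/0.977 = 417 nmol/s.

417 nmol/s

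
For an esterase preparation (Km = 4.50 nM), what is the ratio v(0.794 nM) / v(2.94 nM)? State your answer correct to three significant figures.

0.380

The fractional saturations are [S]/(Km+[S]) = 2.94/7.440 = 0.3952 and 0.794/5.294 = 0.1500.
v₂/v₁ is just their ratio: 0.1500/0.3952 = 0.380.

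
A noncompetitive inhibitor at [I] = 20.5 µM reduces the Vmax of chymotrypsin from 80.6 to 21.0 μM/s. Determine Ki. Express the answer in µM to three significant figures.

7.22 µM

Noncompetitive: Vmax,app = Vmax/α with α = 1 + [I]/Ki.
α = Vmax/Vmax,app = 80.6/21.0 = 3.838.
Ki = [I]/(α − 1) = 20.5/2.838 = 7.22 µM.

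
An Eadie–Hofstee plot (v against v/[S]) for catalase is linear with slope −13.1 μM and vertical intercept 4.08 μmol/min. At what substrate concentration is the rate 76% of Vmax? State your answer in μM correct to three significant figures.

The Eadie–Hofstee slope gives Km = 13.1 μM (slope = −Km).
v/Vmax = [S]/(Km+[S]) = 0.76 ⇒ [S] = Km·0.76/(1−0.76) = 13.1 × 3.167 = 41.5 μM.

41.5 μM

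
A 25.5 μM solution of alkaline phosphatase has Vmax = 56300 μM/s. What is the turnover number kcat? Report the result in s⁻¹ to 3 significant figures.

kcat = Vmax/[E]total = 56300 μM/s / 25.5 μM = 2210 s⁻¹.

2210 s⁻¹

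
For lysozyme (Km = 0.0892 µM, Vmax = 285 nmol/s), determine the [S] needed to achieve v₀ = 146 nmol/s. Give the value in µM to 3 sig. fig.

0.0937 µM

The required fractional saturation is v/Vmax = 146/285 = 0.5123.
Then [S]/(Km+[S]) = 0.5123 ⇒ [S] = 0.0892 × 0.5123/(1 − 0.5123) = 0.0937 µM.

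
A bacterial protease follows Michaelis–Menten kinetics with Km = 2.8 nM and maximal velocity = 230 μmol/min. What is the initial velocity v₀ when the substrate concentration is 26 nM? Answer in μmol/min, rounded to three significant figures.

[S]/(Km+[S]) = 26/28.80 = 0.9028, the fractional saturation.
v = 0.9028 × Vmax = 0.9028 × 230 = 208 μmol/min.

208 μmol/min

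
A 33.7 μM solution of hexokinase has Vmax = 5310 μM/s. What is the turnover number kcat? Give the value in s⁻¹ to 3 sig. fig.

158 s⁻¹

kcat = Vmax/[E]total = 5310 μM/s / 33.7 μM = 158 s⁻¹.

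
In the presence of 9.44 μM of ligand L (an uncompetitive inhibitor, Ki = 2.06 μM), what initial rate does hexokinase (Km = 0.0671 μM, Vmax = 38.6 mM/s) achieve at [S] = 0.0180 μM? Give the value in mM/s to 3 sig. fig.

With α = 1 + [I]/Ki = 1 + 9.44/2.06 = 5.583, the uncompetitive rate law is v = (Vmax/α)·[S] / (Km/α + [S]).
v = (38.6/5.583)×0.0180 / (0.0671/5.583 + 0.0180) = 0.1245/0.03002 = 4.15 mM/s.

4.15 mM/s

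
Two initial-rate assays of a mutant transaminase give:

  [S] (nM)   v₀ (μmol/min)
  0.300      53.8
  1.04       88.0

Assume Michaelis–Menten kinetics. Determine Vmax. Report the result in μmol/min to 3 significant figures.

119 μmol/min

From v = Vmax[S]/(Km+[S]), each point gives Vmax = v(Km+[S])/[S].
Equating: 53.8(Km+0.300)/0.300 = 88.0(Km+1.04)/1.04.
179.3·Km + 53.8 = 84.62·Km + 88.0, so (179.3 − 84.62)·Km = 88.0 − 53.8.
Km = 34.20/94.72 = 0.361 nM; then Vmax = 53.8(0.361+0.300)/0.300 = 119 μmol/min.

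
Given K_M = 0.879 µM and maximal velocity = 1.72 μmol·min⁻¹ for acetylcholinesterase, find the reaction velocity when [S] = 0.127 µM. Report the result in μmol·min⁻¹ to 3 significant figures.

0.217 μmol·min⁻¹

v = Vmax·[S]/(Km + [S]) = 1.72 × 0.127 / (0.879 + 0.127)
  = 0.2184 / 1.006 = 0.217 μmol·min⁻¹.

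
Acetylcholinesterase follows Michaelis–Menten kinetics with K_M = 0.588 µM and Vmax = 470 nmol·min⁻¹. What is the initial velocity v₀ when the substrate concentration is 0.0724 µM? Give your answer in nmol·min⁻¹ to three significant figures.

51.5 nmol·min⁻¹

v = Vmax·[S]/(Km + [S]) = 470 × 0.0724 / (0.588 + 0.0724)
  = 34.03 / 0.6604 = 51.5 nmol·min⁻¹.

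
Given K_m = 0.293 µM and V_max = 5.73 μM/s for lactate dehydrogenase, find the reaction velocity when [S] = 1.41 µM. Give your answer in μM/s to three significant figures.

[S]/(Km+[S]) = 1.41/1.703 = 0.8280, the fractional saturation.
v = 0.8280 × Vmax = 0.8280 × 5.73 = 4.74 μM/s.

4.74 μM/s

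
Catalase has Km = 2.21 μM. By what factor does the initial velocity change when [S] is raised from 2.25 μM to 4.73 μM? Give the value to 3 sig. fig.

Since Vmax cancels, v₂/v₁ = [S]₂(Km+[S]₁) / [S]₁(Km+[S]₂).
= 4.73×(2.21+2.25) / (2.25×(2.21+4.73)) = 21.10/15.62 = 1.35.

1.35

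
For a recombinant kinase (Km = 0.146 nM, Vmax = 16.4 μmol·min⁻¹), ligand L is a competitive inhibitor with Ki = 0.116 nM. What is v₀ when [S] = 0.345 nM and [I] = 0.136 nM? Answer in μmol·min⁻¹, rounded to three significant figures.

With α = 1 + [I]/Ki = 1 + 0.136/0.116 = 2.172, the competitive rate law is v = Vmax[S] / (αKm + [S]).
v = 16.4×0.345 / (2.172×0.146 + 0.345) = 5.658/0.6622 = 8.54 μmol·min⁻¹.

8.54 μmol·min⁻¹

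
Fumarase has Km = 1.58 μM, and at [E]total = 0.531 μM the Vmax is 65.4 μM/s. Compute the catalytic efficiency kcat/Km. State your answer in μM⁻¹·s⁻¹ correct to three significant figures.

78.0 μM⁻¹·s⁻¹

kcat = Vmax/[E]total = 65.4/0.531 = 123 s⁻¹.
kcat/Km = 123/1.58 = 78.0 μM⁻¹·s⁻¹.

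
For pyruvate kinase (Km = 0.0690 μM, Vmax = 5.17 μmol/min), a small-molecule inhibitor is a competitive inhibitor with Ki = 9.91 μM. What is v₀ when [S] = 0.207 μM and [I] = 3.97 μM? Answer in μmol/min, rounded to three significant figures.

With α = 1 + [I]/Ki = 1 + 3.97/9.91 = 1.401, the competitive rate law is v = Vmax[S] / (αKm + [S]).
v = 5.17×0.207 / (1.401×0.0690 + 0.207) = 1.070/0.3036 = 3.52 μmol/min.

3.52 μmol/min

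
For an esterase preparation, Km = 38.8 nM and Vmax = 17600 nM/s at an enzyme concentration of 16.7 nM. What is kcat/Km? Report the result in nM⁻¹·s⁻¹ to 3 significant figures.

kcat = Vmax/[E]total = 17600/16.7 = 1050 s⁻¹.
kcat/Km = 1050/38.8 = 27.2 nM⁻¹·s⁻¹.

27.2 nM⁻¹·s⁻¹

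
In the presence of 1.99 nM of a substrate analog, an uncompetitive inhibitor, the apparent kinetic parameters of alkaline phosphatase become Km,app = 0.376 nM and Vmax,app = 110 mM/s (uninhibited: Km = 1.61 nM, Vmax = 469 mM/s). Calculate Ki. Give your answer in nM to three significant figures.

Uncompetitive: Vmax,app = Vmax/α (and Km,app = Km/α) with α = 1 + [I]/Ki.
α = Vmax/Vmax,app = 469/110 = 4.264.
Ki = [I]/(α − 1) = 1.99/3.264 = 0.610 nM.

0.610 nM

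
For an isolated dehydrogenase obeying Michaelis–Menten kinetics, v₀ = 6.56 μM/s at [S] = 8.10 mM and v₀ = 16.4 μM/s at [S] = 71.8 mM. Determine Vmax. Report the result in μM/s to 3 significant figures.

20.3 μM/s

From v = Vmax[S]/(Km+[S]), each point gives Vmax = v(Km+[S])/[S].
Equating: 6.56(Km+8.10)/8.10 = 16.4(Km+71.8)/71.8.
0.8099·Km + 6.56 = 0.2284·Km + 16.4, so (0.8099 − 0.2284)·Km = 16.4 − 6.56.
Km = 9.840/0.5815 = 16.9 mM; then Vmax = 6.56(16.9+8.10)/8.10 = 20.3 μM/s.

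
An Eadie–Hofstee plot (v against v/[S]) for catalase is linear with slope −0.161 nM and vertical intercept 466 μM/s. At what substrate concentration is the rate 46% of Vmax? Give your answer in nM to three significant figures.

0.137 nM

The Eadie–Hofstee slope gives Km = 0.161 nM (slope = −Km).
v/Vmax = [S]/(Km+[S]) = 0.46 ⇒ [S] = Km·0.46/(1−0.46) = 0.161 × 0.8519 = 0.137 nM.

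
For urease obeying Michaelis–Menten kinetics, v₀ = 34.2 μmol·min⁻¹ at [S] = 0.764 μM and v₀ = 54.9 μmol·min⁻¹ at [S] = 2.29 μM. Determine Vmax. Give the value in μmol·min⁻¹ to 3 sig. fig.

In reciprocal form, 1/v = (Km/Vmax)·(1/[S]) + 1/Vmax. The two points give (1/[S], 1/v) = (1.309, 0.02924) and (0.4367, 0.01821).
Slope = (0.02924 − 0.01821)/(1.309 − 0.4367) = 0.01264; intercept = 0.02924 − 0.01264×1.309 = 0.01270.
Vmax = 1/intercept = 78.8 μmol·min⁻¹; Km = slope × Vmax = 0.01264 × 78.8 = 0.996 μM.

78.8 μmol·min⁻¹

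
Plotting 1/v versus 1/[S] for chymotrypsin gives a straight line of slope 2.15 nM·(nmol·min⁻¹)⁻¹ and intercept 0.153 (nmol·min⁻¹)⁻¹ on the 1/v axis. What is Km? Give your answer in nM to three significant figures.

y-intercept = 1/Vmax ⇒ Vmax = 6.54 nmol·min⁻¹; slope = Km/Vmax ⇒ Km = slope × Vmax.
Km = 2.15 × 6.54 = 14.1 nM.

14.1 nM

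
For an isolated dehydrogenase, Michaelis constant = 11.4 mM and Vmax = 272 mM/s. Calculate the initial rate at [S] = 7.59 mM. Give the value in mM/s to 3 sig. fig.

109 mM/s

v = Vmax·[S]/(Km + [S]) = 272 × 7.59 / (11.4 + 7.59)
  = 2064 / 18.99 = 109 mM/s.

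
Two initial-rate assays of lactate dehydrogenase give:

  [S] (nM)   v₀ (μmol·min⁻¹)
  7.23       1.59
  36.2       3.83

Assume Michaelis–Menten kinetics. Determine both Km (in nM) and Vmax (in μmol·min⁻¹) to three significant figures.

Km = 19.6 nM; Vmax = 5.91 μmol·min⁻¹

From v = Vmax[S]/(Km+[S]), each point gives Vmax = v(Km+[S])/[S].
Equating: 1.59(Km+7.23)/7.23 = 3.83(Km+36.2)/36.2.
0.2199·Km + 1.59 = 0.1058·Km + 3.83, so (0.2199 − 0.1058)·Km = 3.83 − 1.59.
Km = 2.240/0.1141 = 19.6 nM; then Vmax = 1.59(19.6+7.23)/7.23 = 5.91 μmol·min⁻¹.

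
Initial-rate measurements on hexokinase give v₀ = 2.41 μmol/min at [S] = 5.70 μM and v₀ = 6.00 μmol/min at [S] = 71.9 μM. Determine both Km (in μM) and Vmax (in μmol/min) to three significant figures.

From v = Vmax[S]/(Km+[S]), each point gives Vmax = v(Km+[S])/[S].
Equating: 2.41(Km+5.70)/5.70 = 6.00(Km+71.9)/71.9.
0.4228·Km + 2.41 = 0.08345·Km + 6.00, so (0.4228 − 0.08345)·Km = 6.00 − 2.41.
Km = 3.590/0.3394 = 10.6 μM; then Vmax = 2.41(10.6+5.70)/5.70 = 6.88 μmol/min.

Km = 10.6 μM; Vmax = 6.88 μmol/min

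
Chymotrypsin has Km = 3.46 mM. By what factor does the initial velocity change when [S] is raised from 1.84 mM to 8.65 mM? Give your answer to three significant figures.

The fractional saturations are [S]/(Km+[S]) = 1.84/5.300 = 0.3472 and 8.65/12.11 = 0.7143.
v₂/v₁ is just their ratio: 0.7143/0.3472 = 2.06.

2.06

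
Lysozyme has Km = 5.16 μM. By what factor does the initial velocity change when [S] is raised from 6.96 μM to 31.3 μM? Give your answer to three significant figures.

The fractional saturations are [S]/(Km+[S]) = 6.96/12.12 = 0.5743 and 31.3/36.46 = 0.8585.
v₂/v₁ is just their ratio: 0.8585/0.5743 = 1.49.

1.49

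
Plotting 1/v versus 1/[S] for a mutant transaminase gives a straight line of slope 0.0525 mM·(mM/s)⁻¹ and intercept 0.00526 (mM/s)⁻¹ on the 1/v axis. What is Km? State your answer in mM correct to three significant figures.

y-intercept = 1/Vmax ⇒ Vmax = 190 mM/s; slope = Km/Vmax ⇒ Km = slope × Vmax.
Km = 0.0525 × 190 = 9.98 mM.

9.98 mM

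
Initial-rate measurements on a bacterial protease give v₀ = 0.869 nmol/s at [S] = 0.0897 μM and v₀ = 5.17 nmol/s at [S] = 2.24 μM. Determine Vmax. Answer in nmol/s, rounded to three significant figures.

6.52 nmol/s

From v = Vmax[S]/(Km+[S]), each point gives Vmax = v(Km+[S])/[S].
Equating: 0.869(Km+0.0897)/0.0897 = 5.17(Km+2.24)/2.24.
9.688·Km + 0.869 = 2.308·Km + 5.17, so (9.688 − 2.308)·Km = 5.17 − 0.869.
Km = 4.301/7.380 = 0.583 μM; then Vmax = 0.869(0.583+0.0897)/0.0897 = 6.52 nmol/s.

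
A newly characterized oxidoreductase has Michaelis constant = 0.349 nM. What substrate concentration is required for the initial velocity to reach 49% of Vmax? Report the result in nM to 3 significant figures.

v/Vmax = [S]/(Km+[S]) = 0.49, so [S] = Km·0.49/(1 − 0.49) = 0.349 × 0.9608.
[S] = 0.335 nM.

0.335 nM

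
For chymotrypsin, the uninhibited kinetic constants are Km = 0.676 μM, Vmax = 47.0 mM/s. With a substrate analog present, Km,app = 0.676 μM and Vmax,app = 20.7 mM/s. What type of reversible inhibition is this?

noncompetitive

Vmax decreases (47.0 → 20.7 mM/s) while Km is unchanged — pure noncompetitive inhibition.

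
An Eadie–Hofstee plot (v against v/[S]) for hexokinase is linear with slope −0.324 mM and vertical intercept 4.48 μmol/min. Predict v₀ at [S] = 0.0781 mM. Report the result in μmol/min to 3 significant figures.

0.870 μmol/min

In the Eadie–Hofstee form v = Vmax − Km·(v/[S]), the slope is −Km and the intercept is Vmax, so Km = 0.324 mM and Vmax = 4.48 μmol/min.
v = 4.48 × 0.0781/(0.324 + 0.0781) = 0.870 μmol/min.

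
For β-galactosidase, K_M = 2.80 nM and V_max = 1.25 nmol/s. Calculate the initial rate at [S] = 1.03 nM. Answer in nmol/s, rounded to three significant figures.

0.336 nmol/s

[S]/(Km+[S]) = 1.03/3.830 = 0.2689, the fractional saturation.
v = 0.2689 × Vmax = 0.2689 × 1.25 = 0.336 nmol/s.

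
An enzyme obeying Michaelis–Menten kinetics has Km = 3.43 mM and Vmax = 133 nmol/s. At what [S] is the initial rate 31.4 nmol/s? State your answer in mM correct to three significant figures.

1.06 mM

The required fractional saturation is v/Vmax = 31.4/133 = 0.2361.
Then [S]/(Km+[S]) = 0.2361 ⇒ [S] = 3.43 × 0.2361/(1 − 0.2361) = 1.06 mM.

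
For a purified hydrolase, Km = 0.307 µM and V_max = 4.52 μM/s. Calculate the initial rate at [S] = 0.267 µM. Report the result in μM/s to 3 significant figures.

2.10 μM/s

[S]/(Km+[S]) = 0.267/0.5740 = 0.4652, the fractional saturation.
v = 0.4652 × Vmax = 0.4652 × 4.52 = 2.10 μM/s.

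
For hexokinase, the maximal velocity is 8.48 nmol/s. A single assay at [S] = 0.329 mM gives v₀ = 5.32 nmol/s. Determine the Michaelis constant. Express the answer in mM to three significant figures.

0.195 mM

From v = Vmax[S]/(Km+[S]), Km = [S](Vmax − v)/v.
Km = 0.329 × (8.48 − 5.32) / 5.32 = 1.040/5.32 = 0.195 mM.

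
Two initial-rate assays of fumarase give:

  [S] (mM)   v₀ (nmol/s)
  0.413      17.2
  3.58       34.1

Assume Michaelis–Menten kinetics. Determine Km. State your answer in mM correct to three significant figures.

From v = Vmax[S]/(Km+[S]), each point gives Vmax = v(Km+[S])/[S].
Equating: 17.2(Km+0.413)/0.413 = 34.1(Km+3.58)/3.58.
41.65·Km + 17.2 = 9.525·Km + 34.1, so (41.65 − 9.525)·Km = 34.1 − 17.2.
Km = 16.90/32.12 = 0.526 mM; then Vmax = 17.2(0.526+0.413)/0.413 = 39.1 nmol/s.

0.526 mM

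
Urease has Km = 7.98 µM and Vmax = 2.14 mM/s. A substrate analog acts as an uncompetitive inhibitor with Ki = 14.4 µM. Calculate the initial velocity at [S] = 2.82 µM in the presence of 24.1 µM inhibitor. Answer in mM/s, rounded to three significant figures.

0.389 mM/s

α = 1 + [I]/Ki = 1 + 24.1/14.4 = 2.674.
For an uncompetitive inhibitor, both parameters are divided by α, giving Vmax/α and Km/α: Km,app = 2.98 µM, Vmax,app = 0.800 mM/s.
v = Vmax,app·[S]/(Km,app + [S]) = 0.800 × 2.82/(2.98 + 2.82) = 0.389 mM/s.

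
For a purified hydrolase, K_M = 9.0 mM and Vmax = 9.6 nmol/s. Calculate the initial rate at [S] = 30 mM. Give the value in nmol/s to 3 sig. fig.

7.38 nmol/s

v = Vmax·[S]/(Km + [S]) = 9.6 × 30 / (9.0 + 30)
  = 288.0 / 39.00 = 7.38 nmol/s.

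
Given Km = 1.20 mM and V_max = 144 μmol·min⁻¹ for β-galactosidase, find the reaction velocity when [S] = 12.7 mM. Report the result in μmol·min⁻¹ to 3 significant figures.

v = Vmax·[S]/(Km + [S]) = 144 × 12.7 / (1.20 + 12.7)
  = 1829 / 13.90 = 132 μmol·min⁻¹.

132 μmol·min⁻¹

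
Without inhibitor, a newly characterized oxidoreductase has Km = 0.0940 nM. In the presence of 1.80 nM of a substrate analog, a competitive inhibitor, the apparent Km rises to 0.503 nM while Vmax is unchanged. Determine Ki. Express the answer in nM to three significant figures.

0.414 nM

Competitive: Km,app = α·Km with α = 1 + [I]/Ki.
α = Km,app/Km = 0.503/0.0940 = 5.351.
Since α = 1 + [I]/Ki, [I]/Ki = 5.351 − 1 = 4.351 and Ki = 1.80/4.351 = 0.414 nM.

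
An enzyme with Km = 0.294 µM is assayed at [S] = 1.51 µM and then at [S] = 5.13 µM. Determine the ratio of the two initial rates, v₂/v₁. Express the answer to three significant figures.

The fractional saturations are [S]/(Km+[S]) = 1.51/1.804 = 0.8370 and 5.13/5.424 = 0.9458.
v₂/v₁ is just their ratio: 0.9458/0.8370 = 1.13.

1.13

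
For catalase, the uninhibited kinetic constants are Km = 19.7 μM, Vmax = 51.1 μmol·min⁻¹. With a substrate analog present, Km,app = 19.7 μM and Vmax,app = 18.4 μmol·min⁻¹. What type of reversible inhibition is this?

noncompetitive

Vmax decreases (51.1 → 18.4 μmol·min⁻¹) while Km is unchanged — pure noncompetitive inhibition.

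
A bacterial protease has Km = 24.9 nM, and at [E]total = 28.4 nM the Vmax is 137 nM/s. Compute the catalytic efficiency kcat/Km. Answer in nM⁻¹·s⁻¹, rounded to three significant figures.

kcat = Vmax/[E]total = 137/28.4 = 4.82 s⁻¹.
kcat/Km = 4.82/24.9 = 0.194 nM⁻¹·s⁻¹.

0.194 nM⁻¹·s⁻¹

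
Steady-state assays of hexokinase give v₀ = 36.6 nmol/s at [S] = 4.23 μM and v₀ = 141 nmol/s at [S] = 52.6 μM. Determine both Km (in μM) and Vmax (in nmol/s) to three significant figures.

In reciprocal form, 1/v = (Km/Vmax)·(1/[S]) + 1/Vmax. The two points give (1/[S], 1/v) = (0.2364, 0.02732) and (0.01901, 0.007092).
Slope = (0.02732 − 0.007092)/(0.2364 − 0.01901) = 0.09306; intercept = 0.02732 − 0.09306×0.2364 = 0.005323.
Vmax = 1/intercept = 188 nmol/s; Km = slope × Vmax = 0.09306 × 188 = 17.5 μM.

Km = 17.5 μM; Vmax = 188 nmol/s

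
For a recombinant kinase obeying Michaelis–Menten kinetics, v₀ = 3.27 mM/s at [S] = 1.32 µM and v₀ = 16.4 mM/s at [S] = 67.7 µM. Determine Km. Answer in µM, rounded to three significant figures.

5.87 µM

From v = Vmax[S]/(Km+[S]), each point gives Vmax = v(Km+[S])/[S].
Equating: 3.27(Km+1.32)/1.32 = 16.4(Km+67.7)/67.7.
2.477·Km + 3.27 = 0.2422·Km + 16.4, so (2.477 − 0.2422)·Km = 16.4 − 3.27.
Km = 13.13/2.235 = 5.87 µM; then Vmax = 3.27(5.87+1.32)/1.32 = 17.8 mM/s.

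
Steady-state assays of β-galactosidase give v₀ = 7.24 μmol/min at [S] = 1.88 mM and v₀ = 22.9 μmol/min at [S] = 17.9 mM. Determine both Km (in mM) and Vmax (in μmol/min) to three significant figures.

Km = 6.09 mM; Vmax = 30.7 μmol/min

In reciprocal form, 1/v = (Km/Vmax)·(1/[S]) + 1/Vmax. The two points give (1/[S], 1/v) = (0.5319, 0.1381) and (0.05587, 0.04367).
Slope = (0.1381 − 0.04367)/(0.5319 − 0.05587) = 0.1984; intercept = 0.1381 − 0.1984×0.5319 = 0.03258.
Vmax = 1/intercept = 30.7 μmol/min; Km = slope × Vmax = 0.1984 × 30.7 = 6.09 mM.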